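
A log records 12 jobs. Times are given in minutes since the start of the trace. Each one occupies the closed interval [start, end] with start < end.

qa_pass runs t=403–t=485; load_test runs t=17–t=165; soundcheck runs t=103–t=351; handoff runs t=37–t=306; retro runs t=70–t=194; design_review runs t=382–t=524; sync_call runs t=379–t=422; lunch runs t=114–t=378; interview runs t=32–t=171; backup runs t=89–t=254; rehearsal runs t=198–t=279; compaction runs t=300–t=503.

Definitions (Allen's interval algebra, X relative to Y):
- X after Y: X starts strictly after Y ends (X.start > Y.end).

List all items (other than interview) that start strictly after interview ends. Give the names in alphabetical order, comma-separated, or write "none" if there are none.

Target interview = [t=32, t=171].
backup [t=89, t=254] → overlapped-by → no.
compaction [t=300, t=503] → after → yes.
design_review [t=382, t=524] → after → yes.
handoff [t=37, t=306] → overlapped-by → no.
load_test [t=17, t=165] → overlaps → no.
lunch [t=114, t=378] → overlapped-by → no.
qa_pass [t=403, t=485] → after → yes.
rehearsal [t=198, t=279] → after → yes.
retro [t=70, t=194] → overlapped-by → no.
soundcheck [t=103, t=351] → overlapped-by → no.
sync_call [t=379, t=422] → after → yes.
Result: compaction, design_review, qa_pass, rehearsal, sync_call.

compaction, design_review, qa_pass, rehearsal, sync_call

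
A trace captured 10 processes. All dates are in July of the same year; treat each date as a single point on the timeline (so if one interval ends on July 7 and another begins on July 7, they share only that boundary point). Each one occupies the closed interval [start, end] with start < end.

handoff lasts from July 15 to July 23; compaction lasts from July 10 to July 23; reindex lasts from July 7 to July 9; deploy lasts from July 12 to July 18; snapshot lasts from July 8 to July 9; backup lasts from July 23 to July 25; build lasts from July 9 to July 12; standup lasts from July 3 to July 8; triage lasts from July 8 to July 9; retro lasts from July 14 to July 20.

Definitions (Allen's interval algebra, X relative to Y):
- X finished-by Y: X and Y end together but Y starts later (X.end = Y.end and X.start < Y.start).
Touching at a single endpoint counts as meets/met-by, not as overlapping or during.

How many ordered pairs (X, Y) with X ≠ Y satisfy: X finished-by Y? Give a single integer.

3

Checking all 90 ordered pairs for relation 'finished-by'; matching pairs in alphabetical order:
(compaction, handoff): compaction finished-by handoff ✓
(reindex, snapshot): reindex finished-by snapshot ✓
(reindex, triage): reindex finished-by triage ✓
Count: 3.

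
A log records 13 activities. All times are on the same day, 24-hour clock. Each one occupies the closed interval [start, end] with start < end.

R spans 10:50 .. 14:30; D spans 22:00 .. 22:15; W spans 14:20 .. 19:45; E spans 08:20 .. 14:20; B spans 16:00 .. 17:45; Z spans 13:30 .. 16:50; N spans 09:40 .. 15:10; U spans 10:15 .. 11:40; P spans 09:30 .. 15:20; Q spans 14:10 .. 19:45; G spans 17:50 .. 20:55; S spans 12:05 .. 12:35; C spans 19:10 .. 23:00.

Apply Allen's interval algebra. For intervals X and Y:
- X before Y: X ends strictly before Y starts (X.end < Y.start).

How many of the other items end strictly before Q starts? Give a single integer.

2

Target Q = [14:10, 19:45].
B [16:00, 17:45] → during → no.
C [19:10, 23:00] → overlapped-by → no.
D [22:00, 22:15] → after → no.
E [08:20, 14:20] → overlaps → no.
G [17:50, 20:55] → overlapped-by → no.
N [09:40, 15:10] → overlaps → no.
P [09:30, 15:20] → overlaps → no.
R [10:50, 14:30] → overlaps → no.
S [12:05, 12:35] → before → counts.
U [10:15, 11:40] → before → counts.
W [14:20, 19:45] → finishes → no.
Z [13:30, 16:50] → overlaps → no.
Total: 2.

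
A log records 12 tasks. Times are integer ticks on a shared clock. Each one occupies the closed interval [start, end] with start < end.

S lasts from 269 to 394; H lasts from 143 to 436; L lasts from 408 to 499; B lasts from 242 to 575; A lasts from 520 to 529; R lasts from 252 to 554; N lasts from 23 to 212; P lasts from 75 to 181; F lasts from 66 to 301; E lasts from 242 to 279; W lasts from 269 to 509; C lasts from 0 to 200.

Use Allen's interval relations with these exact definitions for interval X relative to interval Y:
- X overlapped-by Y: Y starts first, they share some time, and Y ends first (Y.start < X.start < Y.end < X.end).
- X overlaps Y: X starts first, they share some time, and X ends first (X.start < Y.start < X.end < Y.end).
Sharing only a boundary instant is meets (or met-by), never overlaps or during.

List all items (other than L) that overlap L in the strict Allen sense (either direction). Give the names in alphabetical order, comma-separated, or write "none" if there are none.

Target L = [408, 499].
A [520, 529] → after → no.
B [242, 575] → contains → no.
C [0, 200] → before → no.
E [242, 279] → before → no.
F [66, 301] → before → no.
H [143, 436] → overlaps → yes.
N [23, 212] → before → no.
P [75, 181] → before → no.
R [252, 554] → contains → no.
S [269, 394] → before → no.
W [269, 509] → contains → no.
Result: H.

H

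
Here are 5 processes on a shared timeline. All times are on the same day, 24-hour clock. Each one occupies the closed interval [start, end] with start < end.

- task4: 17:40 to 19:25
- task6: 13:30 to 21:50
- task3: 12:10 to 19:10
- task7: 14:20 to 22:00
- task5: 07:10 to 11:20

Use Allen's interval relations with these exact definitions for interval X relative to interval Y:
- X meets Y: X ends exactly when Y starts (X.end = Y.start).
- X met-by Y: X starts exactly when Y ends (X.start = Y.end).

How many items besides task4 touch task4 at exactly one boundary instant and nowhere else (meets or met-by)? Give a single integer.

0

Target task4 = [17:40, 19:25].
task3 [12:10, 19:10] → overlaps → no.
task5 [07:10, 11:20] → before → no.
task6 [13:30, 21:50] → contains → no.
task7 [14:20, 22:00] → contains → no.
Total: 0.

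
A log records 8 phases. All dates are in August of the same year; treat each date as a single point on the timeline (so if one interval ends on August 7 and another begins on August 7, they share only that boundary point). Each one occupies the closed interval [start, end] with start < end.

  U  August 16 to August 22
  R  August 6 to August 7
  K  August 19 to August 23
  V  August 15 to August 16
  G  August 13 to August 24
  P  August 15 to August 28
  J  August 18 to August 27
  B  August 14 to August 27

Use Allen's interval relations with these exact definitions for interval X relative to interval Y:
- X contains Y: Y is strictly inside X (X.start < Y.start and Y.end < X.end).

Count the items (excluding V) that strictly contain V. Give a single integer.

2

Target V = [August 15, August 16].
B [August 14, August 27] → contains → counts.
G [August 13, August 24] → contains → counts.
J [August 18, August 27] → after → no.
K [August 19, August 23] → after → no.
P [August 15, August 28] → started-by → no.
R [August 6, August 7] → before → no.
U [August 16, August 22] → met-by → no.
Total: 2.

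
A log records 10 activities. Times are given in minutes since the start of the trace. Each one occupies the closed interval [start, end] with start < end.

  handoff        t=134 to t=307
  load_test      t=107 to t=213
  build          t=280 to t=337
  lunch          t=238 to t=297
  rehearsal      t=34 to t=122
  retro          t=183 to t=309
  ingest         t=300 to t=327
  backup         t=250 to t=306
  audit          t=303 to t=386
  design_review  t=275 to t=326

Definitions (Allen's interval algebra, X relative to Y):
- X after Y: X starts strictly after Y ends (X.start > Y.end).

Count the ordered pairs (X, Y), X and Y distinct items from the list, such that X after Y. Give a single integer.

16

Checking all 90 ordered pairs for relation 'after'; matching pairs in alphabetical order:
(audit, load_test): audit after load_test ✓
(audit, lunch): audit after lunch ✓
(audit, rehearsal): audit after rehearsal ✓
(backup, load_test): backup after load_test ✓
(backup, rehearsal): backup after rehearsal ✓
(build, load_test): build after load_test ✓
(build, rehearsal): build after rehearsal ✓
(design_review, load_test): design_review after load_test ✓
(design_review, rehearsal): design_review after rehearsal ✓
(handoff, rehearsal): handoff after rehearsal ✓
(ingest, load_test): ingest after load_test ✓
(ingest, lunch): ingest after lunch ✓
(ingest, rehearsal): ingest after rehearsal ✓
(lunch, load_test): lunch after load_test ✓
(lunch, rehearsal): lunch after rehearsal ✓
(retro, rehearsal): retro after rehearsal ✓
Count: 16.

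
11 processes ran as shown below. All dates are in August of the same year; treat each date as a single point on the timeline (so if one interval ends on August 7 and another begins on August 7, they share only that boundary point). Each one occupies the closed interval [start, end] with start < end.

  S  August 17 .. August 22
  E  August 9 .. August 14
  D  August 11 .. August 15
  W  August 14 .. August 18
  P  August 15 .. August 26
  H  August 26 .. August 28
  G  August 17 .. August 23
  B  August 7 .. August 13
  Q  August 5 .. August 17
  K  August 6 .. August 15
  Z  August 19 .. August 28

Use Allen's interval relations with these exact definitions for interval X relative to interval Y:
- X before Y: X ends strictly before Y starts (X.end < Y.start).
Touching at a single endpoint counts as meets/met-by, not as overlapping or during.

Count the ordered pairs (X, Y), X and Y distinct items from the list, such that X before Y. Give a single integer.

Checking all 110 ordered pairs for relation 'before'; matching pairs in alphabetical order:
(B, G): B before G ✓
(B, H): B before H ✓
(B, P): B before P ✓
(B, S): B before S ✓
(B, W): B before W ✓
(B, Z): B before Z ✓
(D, G): D before G ✓
(D, H): D before H ✓
(D, S): D before S ✓
(D, Z): D before Z ✓
(E, G): E before G ✓
(E, H): E before H ✓
(E, P): E before P ✓
(E, S): E before S ✓
(E, Z): E before Z ✓
(G, H): G before H ✓
(K, G): K before G ✓
(K, H): K before H ✓
(K, S): K before S ✓
(K, Z): K before Z ✓
(Q, H): Q before H ✓
(Q, Z): Q before Z ✓
(S, H): S before H ✓
(W, H): W before H ✓
... plus 1 further pairs not listed.
Count: 25.

25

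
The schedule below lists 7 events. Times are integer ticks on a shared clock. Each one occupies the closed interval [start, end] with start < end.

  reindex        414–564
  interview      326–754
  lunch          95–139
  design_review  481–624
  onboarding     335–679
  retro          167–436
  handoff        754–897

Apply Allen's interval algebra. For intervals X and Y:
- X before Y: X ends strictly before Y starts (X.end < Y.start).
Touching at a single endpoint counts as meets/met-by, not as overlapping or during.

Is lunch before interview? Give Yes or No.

lunch = [95, 139], interview = [326, 754].
Actual relation of lunch to interview: before.
Asked whether 'before' holds → Yes.

Yes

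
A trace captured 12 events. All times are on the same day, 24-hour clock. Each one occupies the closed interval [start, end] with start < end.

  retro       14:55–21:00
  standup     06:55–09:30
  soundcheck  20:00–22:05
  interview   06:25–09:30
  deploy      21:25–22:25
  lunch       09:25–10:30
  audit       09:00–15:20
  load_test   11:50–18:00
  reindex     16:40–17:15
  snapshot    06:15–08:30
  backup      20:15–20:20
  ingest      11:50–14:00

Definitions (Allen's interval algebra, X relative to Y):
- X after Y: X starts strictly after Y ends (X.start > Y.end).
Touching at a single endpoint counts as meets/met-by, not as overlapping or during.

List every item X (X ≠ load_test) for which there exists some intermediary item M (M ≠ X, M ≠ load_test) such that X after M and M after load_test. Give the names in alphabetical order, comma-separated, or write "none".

deploy

Target load_test = [11:50, 18:00].
Intermediaries M with M after load_test: backup, deploy, soundcheck.
Via backup — items with X after backup: deploy.
Via deploy — items with X after deploy: none.
Via soundcheck — items with X after soundcheck: none.
Union: deploy.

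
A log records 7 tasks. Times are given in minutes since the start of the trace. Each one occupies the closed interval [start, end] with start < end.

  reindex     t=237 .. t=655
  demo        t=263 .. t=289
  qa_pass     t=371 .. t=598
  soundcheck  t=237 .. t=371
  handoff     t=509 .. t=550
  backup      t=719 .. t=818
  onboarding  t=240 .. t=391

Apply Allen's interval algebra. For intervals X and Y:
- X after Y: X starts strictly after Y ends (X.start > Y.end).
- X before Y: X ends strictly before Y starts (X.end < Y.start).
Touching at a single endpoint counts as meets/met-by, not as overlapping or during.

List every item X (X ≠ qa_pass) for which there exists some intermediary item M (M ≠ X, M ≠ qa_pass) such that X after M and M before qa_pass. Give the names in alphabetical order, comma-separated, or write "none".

Target qa_pass = [t=371, t=598].
Intermediaries M with M before qa_pass: demo.
Via demo — items with X after demo: backup, handoff.
Union: backup, handoff.

backup, handoff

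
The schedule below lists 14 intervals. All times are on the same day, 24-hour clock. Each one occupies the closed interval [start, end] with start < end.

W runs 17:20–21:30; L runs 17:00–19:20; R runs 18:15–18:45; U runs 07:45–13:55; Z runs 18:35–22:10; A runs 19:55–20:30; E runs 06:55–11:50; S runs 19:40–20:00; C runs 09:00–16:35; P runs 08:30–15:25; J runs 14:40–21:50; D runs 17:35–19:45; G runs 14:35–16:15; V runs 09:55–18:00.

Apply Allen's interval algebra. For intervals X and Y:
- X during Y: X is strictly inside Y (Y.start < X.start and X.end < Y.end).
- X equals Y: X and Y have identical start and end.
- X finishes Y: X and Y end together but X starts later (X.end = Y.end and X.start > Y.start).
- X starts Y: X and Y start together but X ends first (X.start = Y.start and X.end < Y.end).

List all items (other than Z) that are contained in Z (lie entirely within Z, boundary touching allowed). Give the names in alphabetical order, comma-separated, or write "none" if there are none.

Target Z = [18:35, 22:10].
A [19:55, 20:30] → during → yes.
C [09:00, 16:35] → before → no.
D [17:35, 19:45] → overlaps → no.
E [06:55, 11:50] → before → no.
G [14:35, 16:15] → before → no.
J [14:40, 21:50] → overlaps → no.
L [17:00, 19:20] → overlaps → no.
P [08:30, 15:25] → before → no.
R [18:15, 18:45] → overlaps → no.
S [19:40, 20:00] → during → yes.
U [07:45, 13:55] → before → no.
V [09:55, 18:00] → before → no.
W [17:20, 21:30] → overlaps → no.
Result: A, S.

A, S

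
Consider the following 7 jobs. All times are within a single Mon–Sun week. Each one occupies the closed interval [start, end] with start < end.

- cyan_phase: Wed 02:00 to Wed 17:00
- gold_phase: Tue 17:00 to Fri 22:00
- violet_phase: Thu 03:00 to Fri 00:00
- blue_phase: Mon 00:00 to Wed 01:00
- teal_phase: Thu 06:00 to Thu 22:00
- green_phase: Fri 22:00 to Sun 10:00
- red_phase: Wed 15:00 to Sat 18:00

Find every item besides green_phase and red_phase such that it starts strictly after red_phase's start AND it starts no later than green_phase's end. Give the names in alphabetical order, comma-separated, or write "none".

Conditions: its start is strictly after red_phase's start (X.start > Wed 15:00) AND its start is no later than green_phase's end (X.start <= Sun 10:00).
blue_phase: start Mon 00:00 > Wed 15:00? ✗; start Mon 00:00 <= Sun 10:00? ✓ → no.
cyan_phase: start Wed 02:00 > Wed 15:00? ✗; start Wed 02:00 <= Sun 10:00? ✓ → no.
gold_phase: start Tue 17:00 > Wed 15:00? ✗; start Tue 17:00 <= Sun 10:00? ✓ → no.
teal_phase: start Thu 06:00 > Wed 15:00? ✓; start Thu 06:00 <= Sun 10:00? ✓ → yes.
violet_phase: start Thu 03:00 > Wed 15:00? ✓; start Thu 03:00 <= Sun 10:00? ✓ → yes.
Result: teal_phase, violet_phase.

teal_phase, violet_phase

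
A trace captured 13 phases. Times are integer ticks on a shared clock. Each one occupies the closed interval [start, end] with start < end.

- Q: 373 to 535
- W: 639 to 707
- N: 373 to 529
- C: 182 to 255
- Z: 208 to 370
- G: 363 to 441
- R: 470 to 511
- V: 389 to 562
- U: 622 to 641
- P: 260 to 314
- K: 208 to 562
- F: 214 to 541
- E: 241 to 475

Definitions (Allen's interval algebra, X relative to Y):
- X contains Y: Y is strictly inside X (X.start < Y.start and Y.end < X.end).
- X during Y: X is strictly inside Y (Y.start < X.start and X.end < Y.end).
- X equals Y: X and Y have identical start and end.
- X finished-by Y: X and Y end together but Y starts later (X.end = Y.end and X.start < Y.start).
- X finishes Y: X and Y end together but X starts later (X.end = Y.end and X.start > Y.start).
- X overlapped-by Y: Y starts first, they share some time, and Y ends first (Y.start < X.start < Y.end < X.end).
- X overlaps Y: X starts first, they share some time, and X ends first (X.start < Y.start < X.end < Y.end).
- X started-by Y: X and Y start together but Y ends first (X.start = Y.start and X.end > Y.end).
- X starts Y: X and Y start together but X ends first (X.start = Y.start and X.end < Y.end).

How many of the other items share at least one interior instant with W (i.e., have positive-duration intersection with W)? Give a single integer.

Target W = [639, 707].
C [182, 255] → before → no.
E [241, 475] → before → no.
F [214, 541] → before → no.
G [363, 441] → before → no.
K [208, 562] → before → no.
N [373, 529] → before → no.
P [260, 314] → before → no.
Q [373, 535] → before → no.
R [470, 511] → before → no.
U [622, 641] → overlaps → counts.
V [389, 562] → before → no.
Z [208, 370] → before → no.
Total: 1.

1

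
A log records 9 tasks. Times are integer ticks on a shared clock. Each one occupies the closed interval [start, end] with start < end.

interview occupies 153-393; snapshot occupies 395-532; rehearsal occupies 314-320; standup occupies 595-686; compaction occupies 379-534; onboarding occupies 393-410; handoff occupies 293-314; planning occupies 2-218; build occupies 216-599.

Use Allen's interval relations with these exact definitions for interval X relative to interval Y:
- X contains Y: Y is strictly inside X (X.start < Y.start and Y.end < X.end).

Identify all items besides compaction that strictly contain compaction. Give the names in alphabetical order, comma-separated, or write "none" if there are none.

Target compaction = [379, 534].
build [216, 599] → contains → yes.
handoff [293, 314] → before → no.
interview [153, 393] → overlaps → no.
onboarding [393, 410] → during → no.
planning [2, 218] → before → no.
rehearsal [314, 320] → before → no.
snapshot [395, 532] → during → no.
standup [595, 686] → after → no.
Result: build.

build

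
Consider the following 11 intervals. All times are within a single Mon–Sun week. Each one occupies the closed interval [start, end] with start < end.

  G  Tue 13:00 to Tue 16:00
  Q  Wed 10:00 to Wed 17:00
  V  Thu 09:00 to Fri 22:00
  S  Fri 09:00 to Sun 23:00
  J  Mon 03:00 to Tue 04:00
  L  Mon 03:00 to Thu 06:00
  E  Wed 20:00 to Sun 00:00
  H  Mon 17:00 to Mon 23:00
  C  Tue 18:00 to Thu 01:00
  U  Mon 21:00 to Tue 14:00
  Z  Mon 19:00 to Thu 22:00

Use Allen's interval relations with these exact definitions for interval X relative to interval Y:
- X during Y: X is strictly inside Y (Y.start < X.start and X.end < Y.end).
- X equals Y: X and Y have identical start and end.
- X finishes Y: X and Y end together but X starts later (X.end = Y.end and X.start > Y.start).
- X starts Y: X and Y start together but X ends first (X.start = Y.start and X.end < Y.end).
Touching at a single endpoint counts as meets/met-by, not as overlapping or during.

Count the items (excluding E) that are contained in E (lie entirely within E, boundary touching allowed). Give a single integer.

Target E = [Wed 20:00, Sun 00:00].
C [Tue 18:00, Thu 01:00] → overlaps → no.
G [Tue 13:00, Tue 16:00] → before → no.
H [Mon 17:00, Mon 23:00] → before → no.
J [Mon 03:00, Tue 04:00] → before → no.
L [Mon 03:00, Thu 06:00] → overlaps → no.
Q [Wed 10:00, Wed 17:00] → before → no.
S [Fri 09:00, Sun 23:00] → overlapped-by → no.
U [Mon 21:00, Tue 14:00] → before → no.
V [Thu 09:00, Fri 22:00] → during → counts.
Z [Mon 19:00, Thu 22:00] → overlaps → no.
Total: 1.

1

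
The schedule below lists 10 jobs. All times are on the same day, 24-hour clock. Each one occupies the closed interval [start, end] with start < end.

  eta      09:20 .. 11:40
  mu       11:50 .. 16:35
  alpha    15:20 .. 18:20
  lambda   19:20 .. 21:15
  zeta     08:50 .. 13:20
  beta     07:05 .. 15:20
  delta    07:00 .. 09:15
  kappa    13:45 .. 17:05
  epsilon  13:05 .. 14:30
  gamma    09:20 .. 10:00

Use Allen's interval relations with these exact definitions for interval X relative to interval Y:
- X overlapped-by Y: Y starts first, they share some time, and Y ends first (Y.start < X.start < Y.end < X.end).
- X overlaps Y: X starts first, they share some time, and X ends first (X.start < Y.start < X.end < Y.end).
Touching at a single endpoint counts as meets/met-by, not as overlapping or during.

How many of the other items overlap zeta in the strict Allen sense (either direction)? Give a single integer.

Target zeta = [08:50, 13:20].
alpha [15:20, 18:20] → after → no.
beta [07:05, 15:20] → contains → no.
delta [07:00, 09:15] → overlaps → counts.
epsilon [13:05, 14:30] → overlapped-by → counts.
eta [09:20, 11:40] → during → no.
gamma [09:20, 10:00] → during → no.
kappa [13:45, 17:05] → after → no.
lambda [19:20, 21:15] → after → no.
mu [11:50, 16:35] → overlapped-by → counts.
Total: 3.

3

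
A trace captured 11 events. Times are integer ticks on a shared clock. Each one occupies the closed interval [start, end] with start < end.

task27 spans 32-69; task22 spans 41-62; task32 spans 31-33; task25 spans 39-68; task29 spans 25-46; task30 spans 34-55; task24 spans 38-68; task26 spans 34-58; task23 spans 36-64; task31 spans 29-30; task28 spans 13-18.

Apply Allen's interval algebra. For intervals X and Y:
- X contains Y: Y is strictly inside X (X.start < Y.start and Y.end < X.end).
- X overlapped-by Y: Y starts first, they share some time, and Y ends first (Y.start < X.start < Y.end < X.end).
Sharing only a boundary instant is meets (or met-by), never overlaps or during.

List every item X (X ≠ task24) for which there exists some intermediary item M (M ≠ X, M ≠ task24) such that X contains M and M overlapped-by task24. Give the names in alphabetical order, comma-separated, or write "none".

none

Target task24 = [38, 68].
Intermediaries M with M overlapped-by task24: none.
Union: none.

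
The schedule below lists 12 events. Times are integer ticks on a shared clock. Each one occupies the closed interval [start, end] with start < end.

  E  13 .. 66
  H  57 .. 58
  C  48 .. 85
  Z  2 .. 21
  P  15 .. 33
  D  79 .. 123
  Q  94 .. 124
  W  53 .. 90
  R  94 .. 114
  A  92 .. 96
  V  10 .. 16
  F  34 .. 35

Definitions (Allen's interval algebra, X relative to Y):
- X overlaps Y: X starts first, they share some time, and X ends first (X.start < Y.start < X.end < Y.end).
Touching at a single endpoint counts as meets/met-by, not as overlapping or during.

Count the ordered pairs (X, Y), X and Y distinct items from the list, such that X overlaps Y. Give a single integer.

Checking all 132 ordered pairs for relation 'overlaps'; matching pairs in alphabetical order:
(A, Q): A overlaps Q ✓
(A, R): A overlaps R ✓
(C, D): C overlaps D ✓
(C, W): C overlaps W ✓
(D, Q): D overlaps Q ✓
(E, C): E overlaps C ✓
(E, W): E overlaps W ✓
(V, E): V overlaps E ✓
(V, P): V overlaps P ✓
(W, D): W overlaps D ✓
(Z, E): Z overlaps E ✓
(Z, P): Z overlaps P ✓
Count: 12.

12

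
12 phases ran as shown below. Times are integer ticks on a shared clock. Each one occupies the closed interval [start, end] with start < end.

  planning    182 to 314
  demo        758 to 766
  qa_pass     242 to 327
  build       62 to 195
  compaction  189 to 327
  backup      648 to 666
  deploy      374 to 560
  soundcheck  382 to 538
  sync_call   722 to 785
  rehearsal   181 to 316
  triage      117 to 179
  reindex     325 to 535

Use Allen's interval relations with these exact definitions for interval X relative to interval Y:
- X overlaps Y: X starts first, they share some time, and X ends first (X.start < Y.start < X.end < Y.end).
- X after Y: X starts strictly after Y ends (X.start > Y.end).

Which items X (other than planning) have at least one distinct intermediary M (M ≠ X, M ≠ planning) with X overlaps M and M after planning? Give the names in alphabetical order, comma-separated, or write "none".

compaction, qa_pass, reindex

Target planning = [182, 314].
Intermediaries M with M after planning: backup, demo, deploy, reindex, soundcheck, sync_call.
Via backup — items with X overlaps backup: none.
Via demo — items with X overlaps demo: none.
Via deploy — items with X overlaps deploy: reindex.
Via reindex — items with X overlaps reindex: compaction, qa_pass.
Via soundcheck — items with X overlaps soundcheck: reindex.
Via sync_call — items with X overlaps sync_call: none.
Union: compaction, qa_pass, reindex.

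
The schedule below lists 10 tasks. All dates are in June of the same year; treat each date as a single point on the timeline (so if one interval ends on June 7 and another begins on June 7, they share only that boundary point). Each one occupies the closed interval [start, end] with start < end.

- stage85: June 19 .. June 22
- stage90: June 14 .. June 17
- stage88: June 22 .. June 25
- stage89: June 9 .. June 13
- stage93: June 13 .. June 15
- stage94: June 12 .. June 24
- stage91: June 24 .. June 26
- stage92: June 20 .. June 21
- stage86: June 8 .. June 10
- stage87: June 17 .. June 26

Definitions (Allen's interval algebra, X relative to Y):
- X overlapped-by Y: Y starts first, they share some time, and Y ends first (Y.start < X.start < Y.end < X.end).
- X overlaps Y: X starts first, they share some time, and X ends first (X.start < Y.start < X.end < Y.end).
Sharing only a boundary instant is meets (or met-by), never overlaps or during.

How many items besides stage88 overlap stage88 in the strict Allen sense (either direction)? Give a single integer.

2

Target stage88 = [June 22, June 25].
stage85 [June 19, June 22] → meets → no.
stage86 [June 8, June 10] → before → no.
stage87 [June 17, June 26] → contains → no.
stage89 [June 9, June 13] → before → no.
stage90 [June 14, June 17] → before → no.
stage91 [June 24, June 26] → overlapped-by → counts.
stage92 [June 20, June 21] → before → no.
stage93 [June 13, June 15] → before → no.
stage94 [June 12, June 24] → overlaps → counts.
Total: 2.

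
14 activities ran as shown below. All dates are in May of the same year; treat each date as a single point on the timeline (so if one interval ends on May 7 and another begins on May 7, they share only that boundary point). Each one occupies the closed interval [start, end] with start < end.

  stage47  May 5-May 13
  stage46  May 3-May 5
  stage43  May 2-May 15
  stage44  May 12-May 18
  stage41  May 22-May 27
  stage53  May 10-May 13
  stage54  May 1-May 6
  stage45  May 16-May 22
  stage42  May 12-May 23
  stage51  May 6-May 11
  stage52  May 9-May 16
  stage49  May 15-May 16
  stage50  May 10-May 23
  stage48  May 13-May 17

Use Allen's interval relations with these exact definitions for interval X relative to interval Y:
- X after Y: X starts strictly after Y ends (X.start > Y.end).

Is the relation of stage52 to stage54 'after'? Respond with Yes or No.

Yes

stage52 = [May 9, May 16], stage54 = [May 1, May 6].
Actual relation of stage52 to stage54: after.
Asked whether 'after' holds → Yes.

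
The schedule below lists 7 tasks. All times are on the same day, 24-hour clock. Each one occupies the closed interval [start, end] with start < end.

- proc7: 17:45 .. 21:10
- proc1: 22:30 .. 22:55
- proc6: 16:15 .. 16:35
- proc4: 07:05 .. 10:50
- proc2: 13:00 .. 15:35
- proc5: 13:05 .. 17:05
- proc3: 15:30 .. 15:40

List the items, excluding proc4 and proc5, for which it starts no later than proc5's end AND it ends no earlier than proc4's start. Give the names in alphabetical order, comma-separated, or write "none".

proc2, proc3, proc6

Conditions: its start is no later than proc5's end (X.start <= 17:05) AND its end is no earlier than proc4's start (X.end >= 07:05).
proc1: start 22:30 <= 17:05? ✗; end 22:55 >= 07:05? ✓ → no.
proc2: start 13:00 <= 17:05? ✓; end 15:35 >= 07:05? ✓ → yes.
proc3: start 15:30 <= 17:05? ✓; end 15:40 >= 07:05? ✓ → yes.
proc6: start 16:15 <= 17:05? ✓; end 16:35 >= 07:05? ✓ → yes.
proc7: start 17:45 <= 17:05? ✗; end 21:10 >= 07:05? ✓ → no.
Result: proc2, proc3, proc6.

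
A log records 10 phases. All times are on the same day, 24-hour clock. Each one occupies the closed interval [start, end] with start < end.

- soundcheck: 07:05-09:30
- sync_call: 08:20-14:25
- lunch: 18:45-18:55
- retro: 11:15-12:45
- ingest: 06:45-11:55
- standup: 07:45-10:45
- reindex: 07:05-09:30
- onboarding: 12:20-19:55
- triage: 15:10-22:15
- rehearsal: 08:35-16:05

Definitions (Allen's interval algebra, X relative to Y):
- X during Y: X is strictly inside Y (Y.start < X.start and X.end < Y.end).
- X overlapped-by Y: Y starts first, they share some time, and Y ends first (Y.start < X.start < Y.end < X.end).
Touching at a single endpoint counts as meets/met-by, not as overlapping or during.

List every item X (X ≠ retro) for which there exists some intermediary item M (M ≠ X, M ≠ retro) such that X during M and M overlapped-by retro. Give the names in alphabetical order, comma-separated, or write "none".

Target retro = [11:15, 12:45].
Intermediaries M with M overlapped-by retro: onboarding.
Via onboarding — items with X during onboarding: lunch.
Union: lunch.

lunch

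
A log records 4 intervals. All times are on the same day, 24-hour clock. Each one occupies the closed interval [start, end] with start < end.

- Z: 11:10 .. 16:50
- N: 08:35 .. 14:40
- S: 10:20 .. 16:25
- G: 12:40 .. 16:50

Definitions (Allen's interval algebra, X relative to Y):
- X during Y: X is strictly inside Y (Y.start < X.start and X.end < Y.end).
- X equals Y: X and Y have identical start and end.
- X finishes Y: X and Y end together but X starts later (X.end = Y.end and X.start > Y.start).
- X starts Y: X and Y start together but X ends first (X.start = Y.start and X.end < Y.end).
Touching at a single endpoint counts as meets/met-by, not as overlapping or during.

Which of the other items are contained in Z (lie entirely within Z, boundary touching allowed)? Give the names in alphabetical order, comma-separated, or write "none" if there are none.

G

Target Z = [11:10, 16:50].
G [12:40, 16:50] → finishes → yes.
N [08:35, 14:40] → overlaps → no.
S [10:20, 16:25] → overlaps → no.
Result: G.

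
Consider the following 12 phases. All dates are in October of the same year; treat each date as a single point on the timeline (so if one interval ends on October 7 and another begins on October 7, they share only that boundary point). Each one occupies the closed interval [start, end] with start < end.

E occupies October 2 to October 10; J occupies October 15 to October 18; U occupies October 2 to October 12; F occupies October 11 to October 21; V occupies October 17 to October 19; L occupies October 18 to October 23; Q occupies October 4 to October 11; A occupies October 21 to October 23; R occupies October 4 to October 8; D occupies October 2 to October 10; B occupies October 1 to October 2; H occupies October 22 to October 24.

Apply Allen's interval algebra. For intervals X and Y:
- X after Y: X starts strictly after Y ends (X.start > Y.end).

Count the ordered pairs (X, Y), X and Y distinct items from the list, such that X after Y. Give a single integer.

Checking all 132 ordered pairs for relation 'after'; matching pairs in alphabetical order:
(A, B): A after B ✓
(A, D): A after D ✓
(A, E): A after E ✓
(A, J): A after J ✓
(A, Q): A after Q ✓
(A, R): A after R ✓
(A, U): A after U ✓
(A, V): A after V ✓
(F, B): F after B ✓
(F, D): F after D ✓
(F, E): F after E ✓
(F, R): F after R ✓
(H, B): H after B ✓
(H, D): H after D ✓
(H, E): H after E ✓
(H, F): H after F ✓
(H, J): H after J ✓
(H, Q): H after Q ✓
(H, R): H after R ✓
(H, U): H after U ✓
(H, V): H after V ✓
(J, B): J after B ✓
(J, D): J after D ✓
(J, E): J after E ✓
... plus 17 further pairs not listed.
Count: 41.

41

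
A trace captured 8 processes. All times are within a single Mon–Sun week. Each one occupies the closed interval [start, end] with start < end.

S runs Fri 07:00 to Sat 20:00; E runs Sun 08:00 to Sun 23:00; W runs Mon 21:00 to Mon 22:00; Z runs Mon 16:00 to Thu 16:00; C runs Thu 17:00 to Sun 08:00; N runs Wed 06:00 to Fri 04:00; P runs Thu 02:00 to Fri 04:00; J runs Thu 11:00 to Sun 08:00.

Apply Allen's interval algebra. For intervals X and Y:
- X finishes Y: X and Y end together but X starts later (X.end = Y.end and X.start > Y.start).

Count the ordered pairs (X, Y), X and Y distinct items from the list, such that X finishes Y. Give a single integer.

Checking all 56 ordered pairs for relation 'finishes'; matching pairs in alphabetical order:
(C, J): C finishes J ✓
(P, N): P finishes N ✓
Count: 2.

2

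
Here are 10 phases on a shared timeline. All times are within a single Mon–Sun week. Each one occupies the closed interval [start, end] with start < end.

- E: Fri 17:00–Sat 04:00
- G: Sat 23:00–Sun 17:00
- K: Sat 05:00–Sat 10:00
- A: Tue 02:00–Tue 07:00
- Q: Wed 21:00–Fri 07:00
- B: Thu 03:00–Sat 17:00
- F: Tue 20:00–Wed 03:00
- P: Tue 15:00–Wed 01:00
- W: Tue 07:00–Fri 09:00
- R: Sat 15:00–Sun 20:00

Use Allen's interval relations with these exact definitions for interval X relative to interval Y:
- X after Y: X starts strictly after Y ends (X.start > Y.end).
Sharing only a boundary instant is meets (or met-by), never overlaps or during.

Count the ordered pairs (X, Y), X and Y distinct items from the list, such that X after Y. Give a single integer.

Checking all 90 ordered pairs for relation 'after'; matching pairs in alphabetical order:
(B, A): B after A ✓
(B, F): B after F ✓
(B, P): B after P ✓
(E, A): E after A ✓
(E, F): E after F ✓
(E, P): E after P ✓
(E, Q): E after Q ✓
(E, W): E after W ✓
(F, A): F after A ✓
(G, A): G after A ✓
(G, B): G after B ✓
(G, E): G after E ✓
(G, F): G after F ✓
(G, K): G after K ✓
(G, P): G after P ✓
(G, Q): G after Q ✓
(G, W): G after W ✓
(K, A): K after A ✓
(K, E): K after E ✓
(K, F): K after F ✓
(K, P): K after P ✓
(K, Q): K after Q ✓
(K, W): K after W ✓
(P, A): P after A ✓
... plus 10 further pairs not listed.
Count: 34.

34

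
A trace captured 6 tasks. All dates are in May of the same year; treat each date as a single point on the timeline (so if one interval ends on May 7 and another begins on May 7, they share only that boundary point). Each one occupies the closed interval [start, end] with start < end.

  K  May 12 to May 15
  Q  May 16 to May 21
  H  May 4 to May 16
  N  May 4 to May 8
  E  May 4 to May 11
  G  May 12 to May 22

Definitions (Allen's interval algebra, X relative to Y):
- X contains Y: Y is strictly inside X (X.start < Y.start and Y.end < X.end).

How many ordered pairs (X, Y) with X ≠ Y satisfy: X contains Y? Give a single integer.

2

Checking all 30 ordered pairs for relation 'contains'; matching pairs in alphabetical order:
(G, Q): G contains Q ✓
(H, K): H contains K ✓
Count: 2.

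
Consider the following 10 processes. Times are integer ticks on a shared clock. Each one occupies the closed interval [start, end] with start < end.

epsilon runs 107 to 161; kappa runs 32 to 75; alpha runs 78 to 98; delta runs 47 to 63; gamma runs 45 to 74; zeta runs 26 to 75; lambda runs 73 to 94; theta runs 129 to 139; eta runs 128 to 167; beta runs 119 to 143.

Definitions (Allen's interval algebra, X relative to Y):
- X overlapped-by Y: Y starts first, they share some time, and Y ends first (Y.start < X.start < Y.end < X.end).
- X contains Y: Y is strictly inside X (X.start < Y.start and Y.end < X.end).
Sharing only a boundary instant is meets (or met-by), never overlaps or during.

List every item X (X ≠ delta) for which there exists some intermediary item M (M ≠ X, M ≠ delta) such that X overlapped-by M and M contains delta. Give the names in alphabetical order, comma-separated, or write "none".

lambda

Target delta = [47, 63].
Intermediaries M with M contains delta: gamma, kappa, zeta.
Via gamma — items with X overlapped-by gamma: lambda.
Via kappa — items with X overlapped-by kappa: lambda.
Via zeta — items with X overlapped-by zeta: lambda.
Union: lambda.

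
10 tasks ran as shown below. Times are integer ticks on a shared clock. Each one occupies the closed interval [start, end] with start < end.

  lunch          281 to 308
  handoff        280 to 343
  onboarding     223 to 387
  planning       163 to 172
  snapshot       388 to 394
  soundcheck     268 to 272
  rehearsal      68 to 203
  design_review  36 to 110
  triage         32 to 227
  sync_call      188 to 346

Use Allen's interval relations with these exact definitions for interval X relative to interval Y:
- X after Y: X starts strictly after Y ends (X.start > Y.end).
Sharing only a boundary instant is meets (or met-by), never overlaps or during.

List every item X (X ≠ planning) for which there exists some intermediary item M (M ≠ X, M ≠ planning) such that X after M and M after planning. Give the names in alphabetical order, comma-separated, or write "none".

handoff, lunch, snapshot

Target planning = [163, 172].
Intermediaries M with M after planning: handoff, lunch, onboarding, snapshot, soundcheck, sync_call.
Via handoff — items with X after handoff: snapshot.
Via lunch — items with X after lunch: snapshot.
Via onboarding — items with X after onboarding: snapshot.
Via snapshot — items with X after snapshot: none.
Via soundcheck — items with X after soundcheck: handoff, lunch, snapshot.
Via sync_call — items with X after sync_call: snapshot.
Union: handoff, lunch, snapshot.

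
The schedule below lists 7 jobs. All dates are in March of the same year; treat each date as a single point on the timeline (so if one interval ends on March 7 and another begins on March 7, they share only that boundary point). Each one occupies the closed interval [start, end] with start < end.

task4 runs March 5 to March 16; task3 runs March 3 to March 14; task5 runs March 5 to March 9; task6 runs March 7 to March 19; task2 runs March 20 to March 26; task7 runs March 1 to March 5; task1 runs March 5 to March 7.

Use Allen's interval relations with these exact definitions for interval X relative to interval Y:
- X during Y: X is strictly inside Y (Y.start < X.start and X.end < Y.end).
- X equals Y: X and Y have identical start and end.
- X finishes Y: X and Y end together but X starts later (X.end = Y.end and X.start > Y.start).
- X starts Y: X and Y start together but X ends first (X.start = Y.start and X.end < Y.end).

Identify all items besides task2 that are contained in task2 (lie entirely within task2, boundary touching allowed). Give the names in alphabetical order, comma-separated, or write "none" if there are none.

Target task2 = [March 20, March 26].
task1 [March 5, March 7] → before → no.
task3 [March 3, March 14] → before → no.
task4 [March 5, March 16] → before → no.
task5 [March 5, March 9] → before → no.
task6 [March 7, March 19] → before → no.
task7 [March 1, March 5] → before → no.
Result: none.

none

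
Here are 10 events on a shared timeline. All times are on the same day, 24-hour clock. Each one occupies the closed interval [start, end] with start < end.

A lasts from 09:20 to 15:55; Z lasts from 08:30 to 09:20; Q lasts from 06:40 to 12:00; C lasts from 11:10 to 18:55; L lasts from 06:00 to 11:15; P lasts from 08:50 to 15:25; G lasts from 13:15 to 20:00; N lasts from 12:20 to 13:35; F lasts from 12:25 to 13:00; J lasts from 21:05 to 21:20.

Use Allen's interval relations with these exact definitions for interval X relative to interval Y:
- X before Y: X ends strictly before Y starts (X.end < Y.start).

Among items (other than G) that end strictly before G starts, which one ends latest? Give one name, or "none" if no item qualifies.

Target G = [13:15, 20:00].
A [09:20, 15:55] → overlaps → excluded.
C [11:10, 18:55] → overlaps → excluded.
F [12:25, 13:00] → before → candidate.
J [21:05, 21:20] → after → excluded.
L [06:00, 11:15] → before → candidate.
N [12:20, 13:35] → overlaps → excluded.
P [08:50, 15:25] → overlaps → excluded.
Q [06:40, 12:00] → before → candidate.
Z [08:30, 09:20] → before → candidate.
Among candidates, latest end is 13:00 → F.

F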